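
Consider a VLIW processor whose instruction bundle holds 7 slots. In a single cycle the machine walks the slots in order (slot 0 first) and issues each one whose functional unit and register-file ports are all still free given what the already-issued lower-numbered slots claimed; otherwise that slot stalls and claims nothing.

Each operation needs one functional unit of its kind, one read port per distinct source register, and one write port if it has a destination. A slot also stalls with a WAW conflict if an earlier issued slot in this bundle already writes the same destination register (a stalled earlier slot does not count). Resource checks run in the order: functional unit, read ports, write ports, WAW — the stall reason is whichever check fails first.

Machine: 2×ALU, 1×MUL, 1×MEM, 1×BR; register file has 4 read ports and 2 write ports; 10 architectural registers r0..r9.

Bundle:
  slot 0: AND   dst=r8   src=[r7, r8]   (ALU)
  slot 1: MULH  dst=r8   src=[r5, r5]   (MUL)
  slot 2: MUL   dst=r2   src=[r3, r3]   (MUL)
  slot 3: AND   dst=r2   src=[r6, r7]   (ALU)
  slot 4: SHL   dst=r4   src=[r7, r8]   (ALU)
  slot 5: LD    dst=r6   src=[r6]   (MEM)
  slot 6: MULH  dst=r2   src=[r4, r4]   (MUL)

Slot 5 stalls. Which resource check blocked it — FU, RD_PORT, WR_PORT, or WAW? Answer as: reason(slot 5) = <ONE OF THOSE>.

#0 ALU src=r7,r8 dispatched  <A:1 Mu:1 Ld:1 B:1 rd:2 wr:1>
#1 MUL src=r5,r5 held:WAW  <A:1 Mu:1 Ld:1 B:1 rd:2 wr:1>
#2 MUL src=r3,r3 dispatched  <A:1 Mu:0 Ld:1 B:1 rd:1 wr:0>
#3 ALU src=r6,r7 held:RD_PORT  <A:1 Mu:0 Ld:1 B:1 rd:1 wr:0>
#4 ALU src=r7,r8 held:RD_PORT  <A:1 Mu:0 Ld:1 B:1 rd:1 wr:0>
#5 MEM src=r6 held:WR_PORT  <A:1 Mu:0 Ld:1 B:1 rd:1 wr:0>
#6 MUL src=r4,r4 held:FU  <A:1 Mu:0 Ld:1 B:1 rd:1 wr:0>

reason(slot 5) = WR_PORT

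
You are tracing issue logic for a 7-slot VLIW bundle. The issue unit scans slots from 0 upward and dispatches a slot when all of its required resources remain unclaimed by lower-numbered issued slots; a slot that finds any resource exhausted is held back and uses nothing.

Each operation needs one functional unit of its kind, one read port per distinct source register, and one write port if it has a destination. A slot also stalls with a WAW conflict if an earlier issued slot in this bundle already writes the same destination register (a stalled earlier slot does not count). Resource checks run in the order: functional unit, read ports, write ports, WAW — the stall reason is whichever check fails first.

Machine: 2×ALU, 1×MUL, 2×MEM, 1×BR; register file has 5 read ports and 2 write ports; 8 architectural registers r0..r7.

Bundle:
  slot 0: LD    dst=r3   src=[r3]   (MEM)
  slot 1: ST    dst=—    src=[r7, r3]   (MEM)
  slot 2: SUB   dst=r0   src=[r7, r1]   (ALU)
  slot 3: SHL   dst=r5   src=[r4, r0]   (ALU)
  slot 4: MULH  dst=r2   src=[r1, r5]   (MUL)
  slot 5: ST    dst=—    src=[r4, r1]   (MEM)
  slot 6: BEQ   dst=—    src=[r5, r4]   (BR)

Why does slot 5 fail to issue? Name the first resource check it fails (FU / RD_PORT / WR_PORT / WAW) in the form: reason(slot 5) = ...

(0) want 1×MEM +1rd +1wr — yes → AL2|MU1|ME1|BR1|rd4|wr1
(1) want 1×MEM +2rd +0wr — yes → AL2|MU1|ME0|BR1|rd2|wr1
(2) want 1×ALU +2rd +1wr — yes → AL1|MU1|ME0|BR1|rd0|wr0
(3) want 1×ALU +2rd +1wr — RD_PORT → AL1|MU1|ME0|BR1|rd0|wr0
(4) want 1×MUL +2rd +1wr — RD_PORT → AL1|MU1|ME0|BR1|rd0|wr0
(5) want 1×MEM +2rd +0wr — FU → AL1|MU1|ME0|BR1|rd0|wr0
(6) want 1×BR +2rd +0wr — RD_PORT → AL1|MU1|ME0|BR1|rd0|wr0

reason(slot 5) = FU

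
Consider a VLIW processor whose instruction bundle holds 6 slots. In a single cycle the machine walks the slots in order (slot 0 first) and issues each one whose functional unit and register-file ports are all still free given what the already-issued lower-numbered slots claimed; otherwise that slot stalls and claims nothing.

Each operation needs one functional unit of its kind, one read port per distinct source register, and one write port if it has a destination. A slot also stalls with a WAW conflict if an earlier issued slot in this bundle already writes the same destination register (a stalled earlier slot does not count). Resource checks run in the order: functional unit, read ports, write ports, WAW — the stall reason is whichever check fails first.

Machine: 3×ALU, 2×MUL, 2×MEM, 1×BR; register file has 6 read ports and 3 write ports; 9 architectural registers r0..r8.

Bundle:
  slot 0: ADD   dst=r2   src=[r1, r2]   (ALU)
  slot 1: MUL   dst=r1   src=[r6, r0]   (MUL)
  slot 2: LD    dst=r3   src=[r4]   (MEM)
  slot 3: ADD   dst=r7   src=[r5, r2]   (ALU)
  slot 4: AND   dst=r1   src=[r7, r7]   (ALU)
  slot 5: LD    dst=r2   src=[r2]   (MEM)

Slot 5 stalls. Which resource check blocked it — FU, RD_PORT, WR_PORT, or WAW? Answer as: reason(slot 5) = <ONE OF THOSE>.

(0) want 1×ALU +2rd +1wr — yes → AL2|MU2|ME2|BR1|rd4|wr2
(1) want 1×MUL +2rd +1wr — yes → AL2|MU1|ME2|BR1|rd2|wr1
(2) want 1×MEM +1rd +1wr — yes → AL2|MU1|ME1|BR1|rd1|wr0
(3) want 1×ALU +2rd +1wr — RD_PORT → AL2|MU1|ME1|BR1|rd1|wr0
(4) want 1×ALU +1rd +1wr — WR_PORT → AL2|MU1|ME1|BR1|rd1|wr0
(5) want 1×MEM +1rd +1wr — WR_PORT → AL2|MU1|ME1|BR1|rd1|wr0

reason(slot 5) = WR_PORT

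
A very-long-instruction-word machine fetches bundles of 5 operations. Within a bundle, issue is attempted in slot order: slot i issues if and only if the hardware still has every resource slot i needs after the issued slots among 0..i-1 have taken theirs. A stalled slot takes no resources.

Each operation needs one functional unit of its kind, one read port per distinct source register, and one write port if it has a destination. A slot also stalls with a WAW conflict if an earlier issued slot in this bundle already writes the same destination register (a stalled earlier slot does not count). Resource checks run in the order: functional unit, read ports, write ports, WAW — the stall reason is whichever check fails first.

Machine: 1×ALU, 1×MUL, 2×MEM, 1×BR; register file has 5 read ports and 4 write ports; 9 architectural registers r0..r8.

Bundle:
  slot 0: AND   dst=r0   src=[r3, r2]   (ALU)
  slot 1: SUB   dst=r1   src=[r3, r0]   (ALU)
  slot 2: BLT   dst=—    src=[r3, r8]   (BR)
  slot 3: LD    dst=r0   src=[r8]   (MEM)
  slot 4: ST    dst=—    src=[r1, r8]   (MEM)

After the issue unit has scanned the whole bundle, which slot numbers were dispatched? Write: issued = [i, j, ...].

  0. ALU→r0 ⇒ go  {0A/1Mu/2Ld/1B | 3r 3w}
  1. ALU→r1 ⇒ no(FU)  {0A/1Mu/2Ld/1B | 3r 3w}
  2. BR ⇒ go  {0A/1Mu/2Ld/0B | 1r 3w}
  3. MEM→r0 ⇒ no(WAW)  {0A/1Mu/2Ld/0B | 1r 3w}
  4. MEM ⇒ no(RD_PORT)  {0A/1Mu/2Ld/0B | 1r 3w}

issued = [0, 2]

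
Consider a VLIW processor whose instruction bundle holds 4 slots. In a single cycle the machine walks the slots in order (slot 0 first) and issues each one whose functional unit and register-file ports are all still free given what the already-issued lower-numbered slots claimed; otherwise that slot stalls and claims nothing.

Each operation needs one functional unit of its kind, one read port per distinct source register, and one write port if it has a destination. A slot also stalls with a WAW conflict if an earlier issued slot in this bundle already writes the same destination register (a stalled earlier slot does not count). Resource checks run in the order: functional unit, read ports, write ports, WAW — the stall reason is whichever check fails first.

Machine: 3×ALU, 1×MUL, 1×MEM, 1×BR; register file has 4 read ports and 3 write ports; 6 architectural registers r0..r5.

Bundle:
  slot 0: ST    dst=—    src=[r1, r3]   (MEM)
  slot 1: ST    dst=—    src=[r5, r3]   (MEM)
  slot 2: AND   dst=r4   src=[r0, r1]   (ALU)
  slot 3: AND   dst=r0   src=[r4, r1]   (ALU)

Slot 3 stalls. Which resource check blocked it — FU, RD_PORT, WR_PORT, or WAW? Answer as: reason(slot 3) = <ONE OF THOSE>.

reason(slot 3) = RD_PORT

[0] MEM needs rd=2 wr=0: ok; after: ALU=3 MUL=1 MEM=0 BR=1, R=2, W=3
[1] MEM needs rd=2 wr=0: FU; after: ALU=3 MUL=1 MEM=0 BR=1, R=2, W=3
[2] ALU needs rd=2 wr=1: ok; after: ALU=2 MUL=1 MEM=0 BR=1, R=0, W=2
[3] ALU needs rd=2 wr=1: RD_PORT; after: ALU=2 MUL=1 MEM=0 BR=1, R=0, W=2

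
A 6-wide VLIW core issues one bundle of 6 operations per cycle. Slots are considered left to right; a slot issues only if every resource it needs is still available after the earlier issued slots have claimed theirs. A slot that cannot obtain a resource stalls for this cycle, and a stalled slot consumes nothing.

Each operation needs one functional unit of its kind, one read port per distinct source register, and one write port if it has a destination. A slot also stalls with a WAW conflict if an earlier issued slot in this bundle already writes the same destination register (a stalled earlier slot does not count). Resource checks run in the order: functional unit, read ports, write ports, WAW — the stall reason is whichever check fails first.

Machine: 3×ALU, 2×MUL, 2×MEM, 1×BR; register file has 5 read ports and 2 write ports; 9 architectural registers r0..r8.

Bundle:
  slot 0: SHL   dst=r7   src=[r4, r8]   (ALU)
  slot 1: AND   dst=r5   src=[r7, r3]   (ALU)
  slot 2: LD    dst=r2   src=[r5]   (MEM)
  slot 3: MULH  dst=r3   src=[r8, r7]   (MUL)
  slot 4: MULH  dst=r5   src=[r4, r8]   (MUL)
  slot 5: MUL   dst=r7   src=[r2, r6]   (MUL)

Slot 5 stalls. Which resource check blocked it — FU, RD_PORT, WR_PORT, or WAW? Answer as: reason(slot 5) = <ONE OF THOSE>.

(0) want 1×ALU +2rd +1wr — yes → AL2|MU2|ME2|BR1|rd3|wr1
(1) want 1×ALU +2rd +1wr — yes → AL1|MU2|ME2|BR1|rd1|wr0
(2) want 1×MEM +1rd +1wr — WR_PORT → AL1|MU2|ME2|BR1|rd1|wr0
(3) want 1×MUL +2rd +1wr — RD_PORT → AL1|MU2|ME2|BR1|rd1|wr0
(4) want 1×MUL +2rd +1wr — RD_PORT → AL1|MU2|ME2|BR1|rd1|wr0
(5) want 1×MUL +2rd +1wr — RD_PORT → AL1|MU2|ME2|BR1|rd1|wr0

reason(slot 5) = RD_PORT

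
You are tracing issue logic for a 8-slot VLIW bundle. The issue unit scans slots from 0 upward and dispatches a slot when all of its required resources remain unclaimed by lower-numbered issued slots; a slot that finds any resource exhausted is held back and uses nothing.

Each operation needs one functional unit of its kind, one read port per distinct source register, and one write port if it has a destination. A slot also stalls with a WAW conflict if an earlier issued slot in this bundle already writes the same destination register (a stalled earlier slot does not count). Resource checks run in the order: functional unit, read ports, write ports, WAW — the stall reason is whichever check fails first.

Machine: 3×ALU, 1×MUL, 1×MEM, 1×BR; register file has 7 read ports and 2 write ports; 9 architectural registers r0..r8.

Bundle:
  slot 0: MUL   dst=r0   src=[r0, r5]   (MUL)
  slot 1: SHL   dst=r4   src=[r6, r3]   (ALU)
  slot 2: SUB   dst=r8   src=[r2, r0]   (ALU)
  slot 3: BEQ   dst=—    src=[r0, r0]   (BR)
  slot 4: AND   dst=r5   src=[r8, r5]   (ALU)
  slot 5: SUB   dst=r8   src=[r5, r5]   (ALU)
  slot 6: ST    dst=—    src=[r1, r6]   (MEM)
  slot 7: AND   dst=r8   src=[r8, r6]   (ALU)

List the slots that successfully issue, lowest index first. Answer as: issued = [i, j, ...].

(0) want 1×MUL +2rd +1wr — yes → AL3|MU0|ME1|BR1|rd5|wr1
(1) want 1×ALU +2rd +1wr — yes → AL2|MU0|ME1|BR1|rd3|wr0
(2) want 1×ALU +2rd +1wr — WR_PORT → AL2|MU0|ME1|BR1|rd3|wr0
(3) want 1×BR +1rd +0wr — yes → AL2|MU0|ME1|BR0|rd2|wr0
(4) want 1×ALU +2rd +1wr — WR_PORT → AL2|MU0|ME1|BR0|rd2|wr0
(5) want 1×ALU +1rd +1wr — WR_PORT → AL2|MU0|ME1|BR0|rd2|wr0
(6) want 1×MEM +2rd +0wr — yes → AL2|MU0|ME0|BR0|rd0|wr0
(7) want 1×ALU +2rd +1wr — RD_PORT → AL2|MU0|ME0|BR0|rd0|wr0

issued = [0, 1, 3, 6]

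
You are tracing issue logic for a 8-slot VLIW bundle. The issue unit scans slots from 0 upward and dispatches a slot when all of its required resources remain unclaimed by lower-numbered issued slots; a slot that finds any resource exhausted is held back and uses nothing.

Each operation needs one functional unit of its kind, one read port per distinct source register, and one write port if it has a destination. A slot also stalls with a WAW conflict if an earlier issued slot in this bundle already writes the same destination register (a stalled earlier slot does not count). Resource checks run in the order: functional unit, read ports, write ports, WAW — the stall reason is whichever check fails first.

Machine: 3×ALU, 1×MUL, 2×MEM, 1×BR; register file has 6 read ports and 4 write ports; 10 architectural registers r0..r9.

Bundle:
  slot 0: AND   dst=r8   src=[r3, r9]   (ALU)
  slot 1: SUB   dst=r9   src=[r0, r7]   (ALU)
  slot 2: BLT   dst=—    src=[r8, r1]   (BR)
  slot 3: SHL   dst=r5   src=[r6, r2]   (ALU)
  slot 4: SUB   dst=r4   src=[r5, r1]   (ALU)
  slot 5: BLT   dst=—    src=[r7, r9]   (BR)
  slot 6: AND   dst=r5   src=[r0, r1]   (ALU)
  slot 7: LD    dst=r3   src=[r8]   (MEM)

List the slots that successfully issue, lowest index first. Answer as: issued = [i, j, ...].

issued = [0, 1, 2]

(0) want 1×ALU +2rd +1wr — yes → AL2|MU1|ME2|BR1|rd4|wr3
(1) want 1×ALU +2rd +1wr — yes → AL1|MU1|ME2|BR1|rd2|wr2
(2) want 1×BR +2rd +0wr — yes → AL1|MU1|ME2|BR0|rd0|wr2
(3) want 1×ALU +2rd +1wr — RD_PORT → AL1|MU1|ME2|BR0|rd0|wr2
(4) want 1×ALU +2rd +1wr — RD_PORT → AL1|MU1|ME2|BR0|rd0|wr2
(5) want 1×BR +2rd +0wr — FU → AL1|MU1|ME2|BR0|rd0|wr2
(6) want 1×ALU +2rd +1wr — RD_PORT → AL1|MU1|ME2|BR0|rd0|wr2
(7) want 1×MEM +1rd +1wr — RD_PORT → AL1|MU1|ME2|BR0|rd0|wr2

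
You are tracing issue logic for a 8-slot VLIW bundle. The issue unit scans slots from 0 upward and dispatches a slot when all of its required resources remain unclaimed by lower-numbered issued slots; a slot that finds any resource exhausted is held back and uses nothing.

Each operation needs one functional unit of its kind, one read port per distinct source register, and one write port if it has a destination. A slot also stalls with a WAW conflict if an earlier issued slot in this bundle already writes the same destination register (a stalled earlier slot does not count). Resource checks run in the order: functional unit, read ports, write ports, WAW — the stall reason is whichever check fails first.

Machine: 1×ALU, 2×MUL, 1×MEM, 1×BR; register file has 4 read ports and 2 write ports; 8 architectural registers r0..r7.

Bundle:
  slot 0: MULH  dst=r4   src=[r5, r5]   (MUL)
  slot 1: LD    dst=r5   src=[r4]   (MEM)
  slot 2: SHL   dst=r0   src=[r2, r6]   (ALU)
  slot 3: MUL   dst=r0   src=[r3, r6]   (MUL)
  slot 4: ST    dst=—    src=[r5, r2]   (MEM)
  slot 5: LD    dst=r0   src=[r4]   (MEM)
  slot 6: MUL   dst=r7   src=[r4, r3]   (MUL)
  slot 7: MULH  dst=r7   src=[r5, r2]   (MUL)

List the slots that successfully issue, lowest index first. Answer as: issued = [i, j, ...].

issued = [0, 1]

#0 MUL src=r5,r5 dispatched  <A:1 Mu:1 Ld:1 B:1 rd:3 wr:1>
#1 MEM src=r4 dispatched  <A:1 Mu:1 Ld:0 B:1 rd:2 wr:0>
#2 ALU src=r2,r6 held:WR_PORT  <A:1 Mu:1 Ld:0 B:1 rd:2 wr:0>
#3 MUL src=r3,r6 held:WR_PORT  <A:1 Mu:1 Ld:0 B:1 rd:2 wr:0>
#4 MEM src=r5,r2 held:FU  <A:1 Mu:1 Ld:0 B:1 rd:2 wr:0>
#5 MEM src=r4 held:FU  <A:1 Mu:1 Ld:0 B:1 rd:2 wr:0>
#6 MUL src=r4,r3 held:WR_PORT  <A:1 Mu:1 Ld:0 B:1 rd:2 wr:0>
#7 MUL src=r5,r2 held:WR_PORT  <A:1 Mu:1 Ld:0 B:1 rd:2 wr:0>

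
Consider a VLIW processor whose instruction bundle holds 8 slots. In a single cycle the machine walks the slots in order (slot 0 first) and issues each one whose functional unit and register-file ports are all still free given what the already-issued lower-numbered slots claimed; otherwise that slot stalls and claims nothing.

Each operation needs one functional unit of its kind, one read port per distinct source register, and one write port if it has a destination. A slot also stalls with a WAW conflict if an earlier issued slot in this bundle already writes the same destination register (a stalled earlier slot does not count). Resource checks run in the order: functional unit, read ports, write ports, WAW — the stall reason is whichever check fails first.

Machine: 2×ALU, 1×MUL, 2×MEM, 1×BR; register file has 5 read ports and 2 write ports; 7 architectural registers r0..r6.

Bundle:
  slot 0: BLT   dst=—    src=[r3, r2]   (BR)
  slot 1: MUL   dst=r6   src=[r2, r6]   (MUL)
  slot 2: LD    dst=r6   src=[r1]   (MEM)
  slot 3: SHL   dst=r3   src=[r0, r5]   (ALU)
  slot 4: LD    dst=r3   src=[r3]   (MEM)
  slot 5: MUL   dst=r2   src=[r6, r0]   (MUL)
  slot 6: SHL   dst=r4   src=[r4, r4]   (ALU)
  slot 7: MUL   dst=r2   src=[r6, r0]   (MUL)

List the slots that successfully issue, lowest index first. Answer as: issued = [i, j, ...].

issued = [0, 1, 4]

#0 BR src=r3,r2 dispatched  <A:2 Mu:1 Ld:2 B:0 rd:3 wr:2>
#1 MUL src=r2,r6 dispatched  <A:2 Mu:0 Ld:2 B:0 rd:1 wr:1>
#2 MEM src=r1 held:WAW  <A:2 Mu:0 Ld:2 B:0 rd:1 wr:1>
#3 ALU src=r0,r5 held:RD_PORT  <A:2 Mu:0 Ld:2 B:0 rd:1 wr:1>
#4 MEM src=r3 dispatched  <A:2 Mu:0 Ld:1 B:0 rd:0 wr:0>
#5 MUL src=r6,r0 held:FU  <A:2 Mu:0 Ld:1 B:0 rd:0 wr:0>
#6 ALU src=r4,r4 held:RD_PORT  <A:2 Mu:0 Ld:1 B:0 rd:0 wr:0>
#7 MUL src=r6,r0 held:FU  <A:2 Mu:0 Ld:1 B:0 rd:0 wr:0>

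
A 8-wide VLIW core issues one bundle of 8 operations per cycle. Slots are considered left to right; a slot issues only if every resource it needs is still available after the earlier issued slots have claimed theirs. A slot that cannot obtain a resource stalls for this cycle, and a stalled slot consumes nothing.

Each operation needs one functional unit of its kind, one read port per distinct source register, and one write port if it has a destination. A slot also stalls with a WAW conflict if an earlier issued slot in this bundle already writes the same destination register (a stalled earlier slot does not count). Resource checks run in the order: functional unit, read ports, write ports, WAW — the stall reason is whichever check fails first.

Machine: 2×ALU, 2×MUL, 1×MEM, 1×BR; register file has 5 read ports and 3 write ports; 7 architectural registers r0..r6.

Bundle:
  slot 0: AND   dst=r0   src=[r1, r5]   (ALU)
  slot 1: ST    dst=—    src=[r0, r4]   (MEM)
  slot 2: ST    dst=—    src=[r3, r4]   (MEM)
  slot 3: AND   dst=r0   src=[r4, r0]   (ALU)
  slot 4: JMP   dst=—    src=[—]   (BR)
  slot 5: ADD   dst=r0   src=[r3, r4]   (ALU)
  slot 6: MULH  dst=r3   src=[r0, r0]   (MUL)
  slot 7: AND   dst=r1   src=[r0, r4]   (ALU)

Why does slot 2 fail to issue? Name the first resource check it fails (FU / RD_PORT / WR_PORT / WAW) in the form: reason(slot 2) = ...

(0) want 1×ALU +2rd +1wr — yes → AL1|MU2|ME1|BR1|rd3|wr2
(1) want 1×MEM +2rd +0wr — yes → AL1|MU2|ME0|BR1|rd1|wr2
(2) want 1×MEM +2rd +0wr — FU → AL1|MU2|ME0|BR1|rd1|wr2
(3) want 1×ALU +2rd +1wr — RD_PORT → AL1|MU2|ME0|BR1|rd1|wr2
(4) want 1×BR +0rd +0wr — yes → AL1|MU2|ME0|BR0|rd1|wr2
(5) want 1×ALU +2rd +1wr — RD_PORT → AL1|MU2|ME0|BR0|rd1|wr2
(6) want 1×MUL +1rd +1wr — yes → AL1|MU1|ME0|BR0|rd0|wr1
(7) want 1×ALU +2rd +1wr — RD_PORT → AL1|MU1|ME0|BR0|rd0|wr1

reason(slot 2) = FU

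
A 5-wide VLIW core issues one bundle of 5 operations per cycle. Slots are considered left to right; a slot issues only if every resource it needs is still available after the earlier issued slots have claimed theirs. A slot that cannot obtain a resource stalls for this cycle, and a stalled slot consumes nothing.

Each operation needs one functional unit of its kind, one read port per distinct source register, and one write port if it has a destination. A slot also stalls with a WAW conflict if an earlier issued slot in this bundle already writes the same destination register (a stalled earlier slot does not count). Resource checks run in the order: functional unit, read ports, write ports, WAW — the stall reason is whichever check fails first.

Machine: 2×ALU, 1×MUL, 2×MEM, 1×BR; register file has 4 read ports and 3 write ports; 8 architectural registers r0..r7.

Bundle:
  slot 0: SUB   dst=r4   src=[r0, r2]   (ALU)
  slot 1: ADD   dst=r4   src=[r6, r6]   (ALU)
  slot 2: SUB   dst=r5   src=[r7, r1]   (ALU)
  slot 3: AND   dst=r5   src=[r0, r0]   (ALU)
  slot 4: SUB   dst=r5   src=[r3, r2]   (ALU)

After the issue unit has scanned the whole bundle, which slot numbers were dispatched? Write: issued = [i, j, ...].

issued = [0, 2]

[0] ALU needs rd=2 wr=1: ok; after: ALU=1 MUL=1 MEM=2 BR=1, R=2, W=2
[1] ALU needs rd=1 wr=1: WAW; after: ALU=1 MUL=1 MEM=2 BR=1, R=2, W=2
[2] ALU needs rd=2 wr=1: ok; after: ALU=0 MUL=1 MEM=2 BR=1, R=0, W=1
[3] ALU needs rd=1 wr=1: FU; after: ALU=0 MUL=1 MEM=2 BR=1, R=0, W=1
[4] ALU needs rd=2 wr=1: FU; after: ALU=0 MUL=1 MEM=2 BR=1, R=0, W=1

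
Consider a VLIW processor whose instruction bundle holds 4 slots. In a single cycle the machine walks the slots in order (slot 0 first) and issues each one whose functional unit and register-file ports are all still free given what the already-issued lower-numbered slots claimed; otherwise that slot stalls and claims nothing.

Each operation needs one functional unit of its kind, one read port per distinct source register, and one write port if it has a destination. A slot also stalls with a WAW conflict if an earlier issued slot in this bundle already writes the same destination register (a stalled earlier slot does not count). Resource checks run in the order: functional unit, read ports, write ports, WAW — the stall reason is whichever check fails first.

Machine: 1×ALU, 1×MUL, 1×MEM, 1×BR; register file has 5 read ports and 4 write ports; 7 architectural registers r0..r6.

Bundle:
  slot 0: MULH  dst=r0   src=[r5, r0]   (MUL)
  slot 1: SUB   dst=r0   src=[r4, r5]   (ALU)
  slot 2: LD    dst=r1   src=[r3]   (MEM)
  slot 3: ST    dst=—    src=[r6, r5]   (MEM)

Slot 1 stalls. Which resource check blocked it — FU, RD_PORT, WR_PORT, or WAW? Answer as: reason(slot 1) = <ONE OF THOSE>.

reason(slot 1) = WAW

[0] MUL needs rd=2 wr=1: ok; after: ALU=1 MUL=0 MEM=1 BR=1, R=3, W=3
[1] ALU needs rd=2 wr=1: WAW; after: ALU=1 MUL=0 MEM=1 BR=1, R=3, W=3
[2] MEM needs rd=1 wr=1: ok; after: ALU=1 MUL=0 MEM=0 BR=1, R=2, W=2
[3] MEM needs rd=2 wr=0: FU; after: ALU=1 MUL=0 MEM=0 BR=1, R=2, W=2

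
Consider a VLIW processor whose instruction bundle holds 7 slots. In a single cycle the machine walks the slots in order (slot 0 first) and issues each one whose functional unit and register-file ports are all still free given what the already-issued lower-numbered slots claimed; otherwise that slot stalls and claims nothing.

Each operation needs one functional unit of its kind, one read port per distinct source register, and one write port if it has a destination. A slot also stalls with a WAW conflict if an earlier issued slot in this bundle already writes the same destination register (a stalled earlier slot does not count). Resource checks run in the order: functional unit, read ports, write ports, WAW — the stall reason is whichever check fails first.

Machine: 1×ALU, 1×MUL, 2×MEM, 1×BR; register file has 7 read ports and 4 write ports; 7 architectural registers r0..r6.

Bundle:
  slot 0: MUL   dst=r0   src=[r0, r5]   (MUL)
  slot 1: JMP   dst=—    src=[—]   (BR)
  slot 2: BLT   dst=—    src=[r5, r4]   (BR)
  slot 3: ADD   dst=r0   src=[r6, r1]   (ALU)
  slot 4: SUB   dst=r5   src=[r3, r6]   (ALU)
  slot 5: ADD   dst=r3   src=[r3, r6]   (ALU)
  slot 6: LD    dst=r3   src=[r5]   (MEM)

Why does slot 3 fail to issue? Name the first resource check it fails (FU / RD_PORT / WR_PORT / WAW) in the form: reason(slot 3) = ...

reason(slot 3) = WAW

[0] MUL needs rd=2 wr=1: ok; after: ALU=1 MUL=0 MEM=2 BR=1, R=5, W=3
[1] BR needs rd=0 wr=0: ok; after: ALU=1 MUL=0 MEM=2 BR=0, R=5, W=3
[2] BR needs rd=2 wr=0: FU; after: ALU=1 MUL=0 MEM=2 BR=0, R=5, W=3
[3] ALU needs rd=2 wr=1: WAW; after: ALU=1 MUL=0 MEM=2 BR=0, R=5, W=3
[4] ALU needs rd=2 wr=1: ok; after: ALU=0 MUL=0 MEM=2 BR=0, R=3, W=2
[5] ALU needs rd=2 wr=1: FU; after: ALU=0 MUL=0 MEM=2 BR=0, R=3, W=2
[6] MEM needs rd=1 wr=1: ok; after: ALU=0 MUL=0 MEM=1 BR=0, R=2, W=1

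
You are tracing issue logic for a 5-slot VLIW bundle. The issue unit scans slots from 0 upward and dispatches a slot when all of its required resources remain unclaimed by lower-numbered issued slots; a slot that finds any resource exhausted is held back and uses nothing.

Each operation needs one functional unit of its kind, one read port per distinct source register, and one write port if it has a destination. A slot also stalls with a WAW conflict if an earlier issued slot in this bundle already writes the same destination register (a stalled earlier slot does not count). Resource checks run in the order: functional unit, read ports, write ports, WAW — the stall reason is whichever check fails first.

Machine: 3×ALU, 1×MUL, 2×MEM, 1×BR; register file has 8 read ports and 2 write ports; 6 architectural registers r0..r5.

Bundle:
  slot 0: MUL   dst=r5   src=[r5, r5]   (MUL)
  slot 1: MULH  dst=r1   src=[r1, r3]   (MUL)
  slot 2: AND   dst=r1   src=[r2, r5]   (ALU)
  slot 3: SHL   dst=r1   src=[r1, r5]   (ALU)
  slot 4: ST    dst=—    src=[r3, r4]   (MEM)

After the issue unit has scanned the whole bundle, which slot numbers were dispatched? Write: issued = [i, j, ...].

issued = [0, 2, 4]

[0] MUL needs rd=1 wr=1: ok; after: ALU=3 MUL=0 MEM=2 BR=1, R=7, W=1
[1] MUL needs rd=2 wr=1: FU; after: ALU=3 MUL=0 MEM=2 BR=1, R=7, W=1
[2] ALU needs rd=2 wr=1: ok; after: ALU=2 MUL=0 MEM=2 BR=1, R=5, W=0
[3] ALU needs rd=2 wr=1: WR_PORT; after: ALU=2 MUL=0 MEM=2 BR=1, R=5, W=0
[4] MEM needs rd=2 wr=0: ok; after: ALU=2 MUL=0 MEM=1 BR=1, R=3, W=0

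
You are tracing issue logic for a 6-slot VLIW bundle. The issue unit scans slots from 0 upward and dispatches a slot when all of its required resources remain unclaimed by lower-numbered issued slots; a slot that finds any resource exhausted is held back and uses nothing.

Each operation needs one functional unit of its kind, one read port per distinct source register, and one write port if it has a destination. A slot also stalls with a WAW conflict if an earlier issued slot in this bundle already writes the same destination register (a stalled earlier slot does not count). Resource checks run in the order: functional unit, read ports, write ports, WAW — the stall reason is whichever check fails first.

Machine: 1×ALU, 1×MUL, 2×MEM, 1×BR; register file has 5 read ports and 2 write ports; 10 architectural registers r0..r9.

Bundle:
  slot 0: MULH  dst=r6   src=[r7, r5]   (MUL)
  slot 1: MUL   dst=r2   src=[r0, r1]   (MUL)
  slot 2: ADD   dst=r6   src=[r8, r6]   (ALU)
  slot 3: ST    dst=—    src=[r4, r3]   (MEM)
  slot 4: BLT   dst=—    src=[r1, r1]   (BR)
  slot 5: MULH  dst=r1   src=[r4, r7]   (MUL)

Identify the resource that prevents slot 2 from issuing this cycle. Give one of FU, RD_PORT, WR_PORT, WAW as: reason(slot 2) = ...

slot 0 (MUL): ISSUE — free A1,Mu0,Ld2,B1 rp3 wp1
slot 1 (MUL): stall FU — free A1,Mu0,Ld2,B1 rp3 wp1
slot 2 (ALU): stall WAW — free A1,Mu0,Ld2,B1 rp3 wp1
slot 3 (MEM): ISSUE — free A1,Mu0,Ld1,B1 rp1 wp1
slot 4 (BR): ISSUE — free A1,Mu0,Ld1,B0 rp0 wp1
slot 5 (MUL): stall FU — free A1,Mu0,Ld1,B0 rp0 wp1

reason(slot 2) = WAW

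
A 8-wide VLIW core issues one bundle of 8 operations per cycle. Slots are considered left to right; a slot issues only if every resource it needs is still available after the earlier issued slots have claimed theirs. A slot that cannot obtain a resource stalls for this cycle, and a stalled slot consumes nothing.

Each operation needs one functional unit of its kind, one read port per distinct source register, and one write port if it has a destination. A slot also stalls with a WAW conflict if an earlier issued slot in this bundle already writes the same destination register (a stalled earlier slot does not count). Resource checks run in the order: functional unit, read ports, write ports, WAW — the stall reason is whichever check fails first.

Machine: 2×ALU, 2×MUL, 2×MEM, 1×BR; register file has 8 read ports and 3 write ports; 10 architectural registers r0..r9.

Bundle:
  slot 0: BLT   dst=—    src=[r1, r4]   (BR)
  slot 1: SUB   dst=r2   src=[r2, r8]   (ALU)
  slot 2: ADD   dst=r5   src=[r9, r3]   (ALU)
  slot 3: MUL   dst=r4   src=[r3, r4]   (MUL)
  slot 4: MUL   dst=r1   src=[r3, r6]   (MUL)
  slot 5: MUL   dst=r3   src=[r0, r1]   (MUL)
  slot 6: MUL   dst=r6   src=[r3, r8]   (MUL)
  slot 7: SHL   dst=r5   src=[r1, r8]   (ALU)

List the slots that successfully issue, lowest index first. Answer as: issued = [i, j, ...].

#0 BR src=r1,r4 dispatched  <A:2 Mu:2 Ld:2 B:0 rd:6 wr:3>
#1 ALU src=r2,r8 dispatched  <A:1 Mu:2 Ld:2 B:0 rd:4 wr:2>
#2 ALU src=r9,r3 dispatched  <A:0 Mu:2 Ld:2 B:0 rd:2 wr:1>
#3 MUL src=r3,r4 dispatched  <A:0 Mu:1 Ld:2 B:0 rd:0 wr:0>
#4 MUL src=r3,r6 held:RD_PORT  <A:0 Mu:1 Ld:2 B:0 rd:0 wr:0>
#5 MUL src=r0,r1 held:RD_PORT  <A:0 Mu:1 Ld:2 B:0 rd:0 wr:0>
#6 MUL src=r3,r8 held:RD_PORT  <A:0 Mu:1 Ld:2 B:0 rd:0 wr:0>
#7 ALU src=r1,r8 held:FU  <A:0 Mu:1 Ld:2 B:0 rd:0 wr:0>

issued = [0, 1, 2, 3]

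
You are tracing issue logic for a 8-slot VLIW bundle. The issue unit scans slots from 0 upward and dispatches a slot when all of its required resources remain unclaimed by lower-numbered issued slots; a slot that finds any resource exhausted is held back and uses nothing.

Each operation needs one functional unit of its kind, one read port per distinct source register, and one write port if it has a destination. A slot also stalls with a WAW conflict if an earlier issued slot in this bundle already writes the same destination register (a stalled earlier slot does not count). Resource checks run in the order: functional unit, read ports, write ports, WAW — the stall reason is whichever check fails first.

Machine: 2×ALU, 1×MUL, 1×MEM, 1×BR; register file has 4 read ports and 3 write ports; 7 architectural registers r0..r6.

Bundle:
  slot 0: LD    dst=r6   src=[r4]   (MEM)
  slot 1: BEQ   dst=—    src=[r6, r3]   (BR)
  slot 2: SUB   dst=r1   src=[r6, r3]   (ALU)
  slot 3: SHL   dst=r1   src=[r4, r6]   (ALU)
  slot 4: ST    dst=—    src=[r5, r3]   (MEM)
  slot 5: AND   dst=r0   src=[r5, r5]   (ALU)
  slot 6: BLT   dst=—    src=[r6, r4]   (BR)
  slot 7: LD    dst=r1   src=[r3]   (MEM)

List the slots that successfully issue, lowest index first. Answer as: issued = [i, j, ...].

(0) want 1×MEM +1rd +1wr — yes → AL2|MU1|ME0|BR1|rd3|wr2
(1) want 1×BR +2rd +0wr — yes → AL2|MU1|ME0|BR0|rd1|wr2
(2) want 1×ALU +2rd +1wr — RD_PORT → AL2|MU1|ME0|BR0|rd1|wr2
(3) want 1×ALU +2rd +1wr — RD_PORT → AL2|MU1|ME0|BR0|rd1|wr2
(4) want 1×MEM +2rd +0wr — FU → AL2|MU1|ME0|BR0|rd1|wr2
(5) want 1×ALU +1rd +1wr — yes → AL1|MU1|ME0|BR0|rd0|wr1
(6) want 1×BR +2rd +0wr — FU → AL1|MU1|ME0|BR0|rd0|wr1
(7) want 1×MEM +1rd +1wr — FU → AL1|MU1|ME0|BR0|rd0|wr1

issued = [0, 1, 5]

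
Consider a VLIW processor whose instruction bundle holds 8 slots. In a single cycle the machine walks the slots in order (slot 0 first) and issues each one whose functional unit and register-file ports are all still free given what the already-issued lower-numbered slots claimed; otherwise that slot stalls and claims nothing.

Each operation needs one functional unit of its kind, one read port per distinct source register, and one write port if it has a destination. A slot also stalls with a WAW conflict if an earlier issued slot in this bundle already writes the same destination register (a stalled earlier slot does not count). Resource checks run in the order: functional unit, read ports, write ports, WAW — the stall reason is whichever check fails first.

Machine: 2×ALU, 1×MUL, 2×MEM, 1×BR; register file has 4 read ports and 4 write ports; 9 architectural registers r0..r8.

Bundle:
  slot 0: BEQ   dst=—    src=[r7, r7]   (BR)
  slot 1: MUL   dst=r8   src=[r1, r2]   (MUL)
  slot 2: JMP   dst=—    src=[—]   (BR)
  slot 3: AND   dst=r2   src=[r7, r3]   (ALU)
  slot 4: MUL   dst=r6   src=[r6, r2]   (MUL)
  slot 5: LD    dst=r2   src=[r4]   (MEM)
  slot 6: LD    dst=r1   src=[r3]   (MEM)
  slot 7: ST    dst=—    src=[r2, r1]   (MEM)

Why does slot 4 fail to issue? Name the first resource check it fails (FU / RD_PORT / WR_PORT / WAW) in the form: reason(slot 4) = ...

reason(slot 4) = FU

[0] BR needs rd=1 wr=0: ok; after: ALU=2 MUL=1 MEM=2 BR=0, R=3, W=4
[1] MUL needs rd=2 wr=1: ok; after: ALU=2 MUL=0 MEM=2 BR=0, R=1, W=3
[2] BR needs rd=0 wr=0: FU; after: ALU=2 MUL=0 MEM=2 BR=0, R=1, W=3
[3] ALU needs rd=2 wr=1: RD_PORT; after: ALU=2 MUL=0 MEM=2 BR=0, R=1, W=3
[4] MUL needs rd=2 wr=1: FU; after: ALU=2 MUL=0 MEM=2 BR=0, R=1, W=3
[5] MEM needs rd=1 wr=1: ok; after: ALU=2 MUL=0 MEM=1 BR=0, R=0, W=2
[6] MEM needs rd=1 wr=1: RD_PORT; after: ALU=2 MUL=0 MEM=1 BR=0, R=0, W=2
[7] MEM needs rd=2 wr=0: RD_PORT; after: ALU=2 MUL=0 MEM=1 BR=0, R=0, W=2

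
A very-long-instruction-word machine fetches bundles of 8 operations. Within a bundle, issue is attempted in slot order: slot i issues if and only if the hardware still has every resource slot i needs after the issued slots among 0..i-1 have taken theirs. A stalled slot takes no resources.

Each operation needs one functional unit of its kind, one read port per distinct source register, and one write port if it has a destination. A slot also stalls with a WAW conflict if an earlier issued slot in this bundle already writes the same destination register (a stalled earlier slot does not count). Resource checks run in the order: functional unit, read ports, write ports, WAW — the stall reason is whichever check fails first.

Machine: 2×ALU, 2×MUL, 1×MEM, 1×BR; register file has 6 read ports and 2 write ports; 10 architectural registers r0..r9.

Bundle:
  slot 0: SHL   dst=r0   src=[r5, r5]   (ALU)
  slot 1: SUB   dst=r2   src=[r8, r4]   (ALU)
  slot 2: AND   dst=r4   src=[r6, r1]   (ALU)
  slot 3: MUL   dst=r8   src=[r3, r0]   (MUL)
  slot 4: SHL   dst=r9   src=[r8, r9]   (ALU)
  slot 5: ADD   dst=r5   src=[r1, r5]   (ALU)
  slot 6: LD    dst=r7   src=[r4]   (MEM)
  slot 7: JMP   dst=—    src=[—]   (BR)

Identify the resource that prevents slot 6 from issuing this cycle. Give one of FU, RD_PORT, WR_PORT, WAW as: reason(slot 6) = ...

reason(slot 6) = WR_PORT

  0. ALU→r0 ⇒ go  {1A/2Mu/1Ld/1B | 5r 1w}
  1. ALU→r2 ⇒ go  {0A/2Mu/1Ld/1B | 3r 0w}
  2. ALU→r4 ⇒ no(FU)  {0A/2Mu/1Ld/1B | 3r 0w}
  3. MUL→r8 ⇒ no(WR_PORT)  {0A/2Mu/1Ld/1B | 3r 0w}
  4. ALU→r9 ⇒ no(FU)  {0A/2Mu/1Ld/1B | 3r 0w}
  5. ALU→r5 ⇒ no(FU)  {0A/2Mu/1Ld/1B | 3r 0w}
  6. MEM→r7 ⇒ no(WR_PORT)  {0A/2Mu/1Ld/1B | 3r 0w}
  7. BR ⇒ go  {0A/2Mu/1Ld/0B | 3r 0w}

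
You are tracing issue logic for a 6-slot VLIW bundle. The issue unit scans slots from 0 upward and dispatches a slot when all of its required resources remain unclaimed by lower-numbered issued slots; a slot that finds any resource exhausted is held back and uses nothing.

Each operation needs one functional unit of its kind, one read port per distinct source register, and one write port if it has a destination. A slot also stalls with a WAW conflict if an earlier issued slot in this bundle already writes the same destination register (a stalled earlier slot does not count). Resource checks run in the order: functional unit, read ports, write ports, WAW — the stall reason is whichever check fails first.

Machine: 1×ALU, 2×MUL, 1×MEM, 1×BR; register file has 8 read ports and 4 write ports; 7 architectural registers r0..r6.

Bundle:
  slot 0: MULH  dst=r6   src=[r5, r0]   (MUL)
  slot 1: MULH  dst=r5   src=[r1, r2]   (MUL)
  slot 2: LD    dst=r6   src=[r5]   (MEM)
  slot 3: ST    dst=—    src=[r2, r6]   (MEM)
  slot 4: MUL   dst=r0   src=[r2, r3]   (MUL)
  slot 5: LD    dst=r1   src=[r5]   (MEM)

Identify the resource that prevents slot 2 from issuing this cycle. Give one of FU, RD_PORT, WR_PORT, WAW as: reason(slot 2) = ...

reason(slot 2) = WAW

  0. MUL→r6 ⇒ go  {1A/1Mu/1Ld/1B | 6r 3w}
  1. MUL→r5 ⇒ go  {1A/0Mu/1Ld/1B | 4r 2w}
  2. MEM→r6 ⇒ no(WAW)  {1A/0Mu/1Ld/1B | 4r 2w}
  3. MEM ⇒ go  {1A/0Mu/0Ld/1B | 2r 2w}
  4. MUL→r0 ⇒ no(FU)  {1A/0Mu/0Ld/1B | 2r 2w}
  5. MEM→r1 ⇒ no(FU)  {1A/0Mu/0Ld/1B | 2r 2w}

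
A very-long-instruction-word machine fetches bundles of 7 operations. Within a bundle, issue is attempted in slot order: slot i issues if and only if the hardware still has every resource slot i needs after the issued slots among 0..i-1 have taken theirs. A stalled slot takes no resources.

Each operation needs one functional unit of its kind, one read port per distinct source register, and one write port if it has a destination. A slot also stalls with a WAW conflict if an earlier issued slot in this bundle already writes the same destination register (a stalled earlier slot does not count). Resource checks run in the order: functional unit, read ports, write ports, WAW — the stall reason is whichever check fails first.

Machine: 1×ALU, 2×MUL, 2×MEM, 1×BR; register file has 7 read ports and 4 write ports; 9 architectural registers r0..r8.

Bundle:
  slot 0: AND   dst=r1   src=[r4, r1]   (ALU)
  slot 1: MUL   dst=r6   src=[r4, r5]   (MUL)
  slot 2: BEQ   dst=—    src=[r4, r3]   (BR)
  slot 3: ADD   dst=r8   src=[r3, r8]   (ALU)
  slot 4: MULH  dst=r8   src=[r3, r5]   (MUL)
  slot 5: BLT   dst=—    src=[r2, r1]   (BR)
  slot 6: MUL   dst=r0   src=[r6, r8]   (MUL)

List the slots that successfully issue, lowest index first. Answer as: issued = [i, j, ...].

(0) want 1×ALU +2rd +1wr — yes → AL0|MU2|ME2|BR1|rd5|wr3
(1) want 1×MUL +2rd +1wr — yes → AL0|MU1|ME2|BR1|rd3|wr2
(2) want 1×BR +2rd +0wr — yes → AL0|MU1|ME2|BR0|rd1|wr2
(3) want 1×ALU +2rd +1wr — FU → AL0|MU1|ME2|BR0|rd1|wr2
(4) want 1×MUL +2rd +1wr — RD_PORT → AL0|MU1|ME2|BR0|rd1|wr2
(5) want 1×BR +2rd +0wr — FU → AL0|MU1|ME2|BR0|rd1|wr2
(6) want 1×MUL +2rd +1wr — RD_PORT → AL0|MU1|ME2|BR0|rd1|wr2

issued = [0, 1, 2]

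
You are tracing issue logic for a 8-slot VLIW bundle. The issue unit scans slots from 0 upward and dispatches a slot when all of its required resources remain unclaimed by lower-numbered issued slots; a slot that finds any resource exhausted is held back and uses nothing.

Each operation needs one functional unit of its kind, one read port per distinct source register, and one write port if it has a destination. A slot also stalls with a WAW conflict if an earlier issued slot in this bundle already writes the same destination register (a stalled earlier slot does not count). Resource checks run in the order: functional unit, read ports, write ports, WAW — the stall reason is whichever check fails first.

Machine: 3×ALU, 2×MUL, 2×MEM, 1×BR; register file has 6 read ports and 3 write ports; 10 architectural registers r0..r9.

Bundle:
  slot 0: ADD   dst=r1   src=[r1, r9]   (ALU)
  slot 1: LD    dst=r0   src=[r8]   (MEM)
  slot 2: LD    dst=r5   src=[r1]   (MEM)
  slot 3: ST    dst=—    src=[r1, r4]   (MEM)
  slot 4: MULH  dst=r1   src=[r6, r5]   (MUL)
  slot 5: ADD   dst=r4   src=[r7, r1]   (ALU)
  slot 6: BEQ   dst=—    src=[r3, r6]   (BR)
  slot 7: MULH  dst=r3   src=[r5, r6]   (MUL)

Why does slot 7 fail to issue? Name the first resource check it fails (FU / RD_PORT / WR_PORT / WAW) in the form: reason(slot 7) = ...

reason(slot 7) = RD_PORT

[0] ALU needs rd=2 wr=1: ok; after: ALU=2 MUL=2 MEM=2 BR=1, R=4, W=2
[1] MEM needs rd=1 wr=1: ok; after: ALU=2 MUL=2 MEM=1 BR=1, R=3, W=1
[2] MEM needs rd=1 wr=1: ok; after: ALU=2 MUL=2 MEM=0 BR=1, R=2, W=0
[3] MEM needs rd=2 wr=0: FU; after: ALU=2 MUL=2 MEM=0 BR=1, R=2, W=0
[4] MUL needs rd=2 wr=1: WR_PORT; after: ALU=2 MUL=2 MEM=0 BR=1, R=2, W=0
[5] ALU needs rd=2 wr=1: WR_PORT; after: ALU=2 MUL=2 MEM=0 BR=1, R=2, W=0
[6] BR needs rd=2 wr=0: ok; after: ALU=2 MUL=2 MEM=0 BR=0, R=0, W=0
[7] MUL needs rd=2 wr=1: RD_PORT; after: ALU=2 MUL=2 MEM=0 BR=0, R=0, W=0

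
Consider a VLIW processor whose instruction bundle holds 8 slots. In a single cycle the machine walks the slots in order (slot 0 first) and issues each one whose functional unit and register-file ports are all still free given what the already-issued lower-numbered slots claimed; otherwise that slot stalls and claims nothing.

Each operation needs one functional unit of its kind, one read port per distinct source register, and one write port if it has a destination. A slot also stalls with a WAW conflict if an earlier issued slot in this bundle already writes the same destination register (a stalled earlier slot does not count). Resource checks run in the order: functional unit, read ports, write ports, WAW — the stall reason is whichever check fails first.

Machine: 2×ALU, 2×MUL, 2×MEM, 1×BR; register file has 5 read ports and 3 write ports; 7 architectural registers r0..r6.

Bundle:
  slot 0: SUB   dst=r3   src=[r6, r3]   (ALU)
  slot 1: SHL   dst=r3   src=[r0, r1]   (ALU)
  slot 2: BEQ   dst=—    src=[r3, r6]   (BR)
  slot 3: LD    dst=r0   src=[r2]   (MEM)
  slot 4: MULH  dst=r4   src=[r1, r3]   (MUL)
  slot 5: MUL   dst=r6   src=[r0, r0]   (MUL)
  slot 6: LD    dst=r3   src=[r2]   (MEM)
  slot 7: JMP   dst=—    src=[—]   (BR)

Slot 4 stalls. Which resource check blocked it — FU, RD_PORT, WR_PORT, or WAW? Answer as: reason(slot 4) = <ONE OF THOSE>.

[0] ALU needs rd=2 wr=1: ok; after: ALU=1 MUL=2 MEM=2 BR=1, R=3, W=2
[1] ALU needs rd=2 wr=1: WAW; after: ALU=1 MUL=2 MEM=2 BR=1, R=3, W=2
[2] BR needs rd=2 wr=0: ok; after: ALU=1 MUL=2 MEM=2 BR=0, R=1, W=2
[3] MEM needs rd=1 wr=1: ok; after: ALU=1 MUL=2 MEM=1 BR=0, R=0, W=1
[4] MUL needs rd=2 wr=1: RD_PORT; after: ALU=1 MUL=2 MEM=1 BR=0, R=0, W=1
[5] MUL needs rd=1 wr=1: RD_PORT; after: ALU=1 MUL=2 MEM=1 BR=0, R=0, W=1
[6] MEM needs rd=1 wr=1: RD_PORT; after: ALU=1 MUL=2 MEM=1 BR=0, R=0, W=1
[7] BR needs rd=0 wr=0: FU; after: ALU=1 MUL=2 MEM=1 BR=0, R=0, W=1

reason(slot 4) = RD_PORT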